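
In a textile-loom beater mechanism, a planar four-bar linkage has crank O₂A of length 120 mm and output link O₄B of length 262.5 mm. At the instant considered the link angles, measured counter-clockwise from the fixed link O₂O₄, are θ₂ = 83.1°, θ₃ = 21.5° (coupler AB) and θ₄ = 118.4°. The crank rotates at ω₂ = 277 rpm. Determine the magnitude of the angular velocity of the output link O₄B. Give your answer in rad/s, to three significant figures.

ω₂ = 29.01 rad/s (from 277 rpm).
Differentiating the loop-closure r₂e^{iθ₂}+r₃e^{iθ₃}=r₁+r₄e^{iθ₄} gives r₂ω₂e^{iθ₂}+r₃ω₃e^{iθ₃}=r₄ω₄e^{iθ₄}.
Eliminating the other unknown: ω₄ = r₂ω₂ sin(θ₂−θ₃) / [r₄ sin(θ₄−θ₃)].
Numerator sine = +0.87965; denominator sine = +0.99276.
Result = 0.12·29.01·(+0.87965) / (0.2625·(+0.99276)) = +11.75 rad/s; magnitude 11.75 rad/s.

11.7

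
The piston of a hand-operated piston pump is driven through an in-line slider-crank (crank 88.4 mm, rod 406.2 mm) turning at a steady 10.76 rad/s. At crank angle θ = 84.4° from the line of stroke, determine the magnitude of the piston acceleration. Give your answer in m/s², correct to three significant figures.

1.24

ω = 10.76 rad/s
x(θ) = r cosθ + √(L² − r² sin²θ); with ω constant, a = ω²·d²x/dθ².
d²x/dθ² = −r cosθ − r²(cos2θ)/√u − r⁴ sin²2θ/(4u^{3/2}),  u = L² − r² sin²θ = 0.157258 m².
Substituting r = 0.0884 m, L = 0.4062 m, θ = 84.4°: d²x/dθ² = +0.010695 m.
a = ω²·d²x/dθ² = (10.76)²·(+0.010695) = +1.2383 m/s²;  |a| = 1.2383 m/s².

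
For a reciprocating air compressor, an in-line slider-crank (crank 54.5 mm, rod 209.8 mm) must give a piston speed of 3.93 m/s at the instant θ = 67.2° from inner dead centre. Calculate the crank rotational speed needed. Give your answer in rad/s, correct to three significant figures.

70.9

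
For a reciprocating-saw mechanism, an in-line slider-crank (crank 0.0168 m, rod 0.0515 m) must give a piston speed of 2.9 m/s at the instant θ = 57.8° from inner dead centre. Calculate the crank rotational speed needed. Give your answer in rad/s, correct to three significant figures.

For an in-line slider-crank, |v_piston| = rω|sinθ|·[1 + r cosθ/√(L² − r² sin²θ)].
With r = 0.0168 m, L = 0.0515 m, θ = 57.8°: the bracketed kinematic factor |dx/dθ| = 0.016787 m.
ω = v/|dx/dθ| = 2.9/0.016787 = 172.75 rad/s.

173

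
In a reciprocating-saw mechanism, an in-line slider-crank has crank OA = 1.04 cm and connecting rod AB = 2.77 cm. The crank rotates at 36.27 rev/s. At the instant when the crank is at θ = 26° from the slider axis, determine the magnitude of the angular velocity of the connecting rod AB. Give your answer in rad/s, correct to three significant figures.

ω = 227.9 rad/s (converted from 36.27 rev/s).
The rod makes angle φ with the slider axis where L sinφ = r sinθ; differentiating, L cosφ·φ̇ = r ω cosθ.
L cosφ = √(L² − r² sin²θ) = 0.027322 m.
|ω_rod| = r ω |cosθ| / √(L² − r² sin²θ) = 0.0104·227.9·0.89879/0.027322 = 77.966 rad/s.

78.0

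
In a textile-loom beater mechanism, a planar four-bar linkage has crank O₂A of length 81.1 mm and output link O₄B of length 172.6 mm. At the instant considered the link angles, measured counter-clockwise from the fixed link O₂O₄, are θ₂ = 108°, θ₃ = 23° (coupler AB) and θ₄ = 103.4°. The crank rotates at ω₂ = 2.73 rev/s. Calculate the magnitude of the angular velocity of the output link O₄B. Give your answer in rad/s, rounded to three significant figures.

8.14

ω₂ = 17.15 rad/s (from 2.73 rev/s).
Differentiating the loop-closure r₂e^{iθ₂}+r₃e^{iθ₃}=r₁+r₄e^{iθ₄} gives r₂ω₂e^{iθ₂}+r₃ω₃e^{iθ₃}=r₄ω₄e^{iθ₄}.
Eliminating the other unknown: ω₄ = r₂ω₂ sin(θ₂−θ₃) / [r₄ sin(θ₄−θ₃)].
Numerator sine = +0.99619; denominator sine = +0.98600.
Result = 0.0811·17.15·(+0.99619) / (0.1726·(+0.98600)) = +8.1431 rad/s; magnitude 8.1431 rad/s.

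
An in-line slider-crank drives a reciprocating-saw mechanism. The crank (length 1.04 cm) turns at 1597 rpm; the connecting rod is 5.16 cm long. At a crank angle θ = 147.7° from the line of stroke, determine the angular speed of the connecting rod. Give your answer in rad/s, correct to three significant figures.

28.7

ω = 167.2 rad/s (converted from 1597 rpm).
The rod makes angle φ with the slider axis where L sinφ = r sinθ; differentiating, L cosφ·φ̇ = r ω cosθ.
L cosφ = √(L² − r² sin²θ) = 0.0513 m.
|ω_rod| = r ω |cosθ| / √(L² − r² sin²θ) = 0.0104·167.2·0.84526/0.0513 = 28.658 rad/s.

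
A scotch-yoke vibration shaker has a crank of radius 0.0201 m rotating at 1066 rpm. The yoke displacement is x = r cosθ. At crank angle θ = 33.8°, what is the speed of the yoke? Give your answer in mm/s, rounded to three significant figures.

1250

ω = 111.6 rad/s (from 1066 rpm).
x = r cosθ ⇒ ẋ = −rω sinθ.
|v| = rω|sinθ| = 0.0201·111.6·|sin 33.8°| = 1.2482 m/s = 1248.2 mm/s.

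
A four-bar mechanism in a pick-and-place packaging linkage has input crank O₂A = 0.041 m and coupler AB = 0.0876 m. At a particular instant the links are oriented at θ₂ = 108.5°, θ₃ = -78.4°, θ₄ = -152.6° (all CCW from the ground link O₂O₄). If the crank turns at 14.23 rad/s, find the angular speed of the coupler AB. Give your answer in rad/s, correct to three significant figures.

6.84

ω₂ = 14.23 rad/s
Differentiating the loop-closure r₂e^{iθ₂}+r₃e^{iθ₃}=r₁+r₄e^{iθ₄} gives r₂ω₂e^{iθ₂}+r₃ω₃e^{iθ₃}=r₄ω₄e^{iθ₄}.
Eliminating the other unknown: ω₃ = r₂ω₂ sin(θ₄−θ₂) / [r₃ sin(θ₃−θ₄)].
Numerator sine = +0.98796; denominator sine = +0.96222.
Result = 0.041·14.23·(+0.98796) / (0.0876·(+0.96222)) = +6.8383 rad/s; magnitude 6.8383 rad/s.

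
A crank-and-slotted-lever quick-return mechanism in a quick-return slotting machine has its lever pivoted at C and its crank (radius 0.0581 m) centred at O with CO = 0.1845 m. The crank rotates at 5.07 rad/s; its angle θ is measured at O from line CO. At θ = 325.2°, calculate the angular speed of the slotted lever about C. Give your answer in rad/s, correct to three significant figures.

ω = 5.07 rad/s
Crank pin A relative to C: A = (d + r cosθ, r sinθ); lever angle φ = atan2(r sinθ, d + r cosθ).
Differentiating tanφ: φ̇ = rω(d cosθ + r)/(d² + r² + 2dr cosθ).
d² + r² + 2dr cosθ = |CA|² = 0.0550204 m²;  d cosθ + r = +0.2096 m.
|ω_lever| = |0.0581·5.07·+0.2096| / 0.0550204 = 1.1222 rad/s.

1.12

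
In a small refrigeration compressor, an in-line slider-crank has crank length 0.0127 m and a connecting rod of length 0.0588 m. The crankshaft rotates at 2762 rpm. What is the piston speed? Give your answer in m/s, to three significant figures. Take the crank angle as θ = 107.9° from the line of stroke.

3.26

ω = 2π·2762/60 = 289.2 rad/s
For an in-line slider-crank, x = r cosθ + √(L² − r² sin²θ), so v = −rω sinθ·[1 + r cosθ/√(L² − r² sin²θ)].
With r = 0.0127 m, L = 0.0588 m, θ = 107.9°: √(L² − r² sin²θ) = 0.057545 m.
v = −0.0127·289.2·0.95159·[1 + 0.0127·-0.30736/0.057545] = -3.2584 m/s.
|v| = 3.2584 m/s.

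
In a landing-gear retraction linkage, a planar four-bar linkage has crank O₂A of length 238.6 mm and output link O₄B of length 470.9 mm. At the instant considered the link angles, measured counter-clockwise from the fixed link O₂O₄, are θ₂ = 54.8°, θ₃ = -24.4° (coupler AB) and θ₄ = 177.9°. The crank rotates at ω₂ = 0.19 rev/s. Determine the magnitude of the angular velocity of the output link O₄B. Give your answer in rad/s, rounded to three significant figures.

ω₂ = 1.194 rad/s (from 0.19 rev/s).
Differentiating the loop-closure r₂e^{iθ₂}+r₃e^{iθ₃}=r₁+r₄e^{iθ₄} gives r₂ω₂e^{iθ₂}+r₃ω₃e^{iθ₃}=r₄ω₄e^{iθ₄}.
Eliminating the other unknown: ω₄ = r₂ω₂ sin(θ₂−θ₃) / [r₄ sin(θ₄−θ₃)].
Numerator sine = +0.98229; denominator sine = -0.37946.
Result = 0.2386·1.194·(+0.98229) / (0.4709·(-0.37946)) = -1.5659 rad/s; magnitude 1.5659 rad/s.

1.57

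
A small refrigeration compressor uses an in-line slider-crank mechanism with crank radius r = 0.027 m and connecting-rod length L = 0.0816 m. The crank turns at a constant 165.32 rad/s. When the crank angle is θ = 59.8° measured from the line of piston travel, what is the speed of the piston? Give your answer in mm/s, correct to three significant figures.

4530

ω = 165.3 rad/s
For an in-line slider-crank, x = r cosθ + √(L² − r² sin²θ), so v = −rω sinθ·[1 + r cosθ/√(L² − r² sin²θ)].
With r = 0.027 m, L = 0.0816 m, θ = 59.8°: √(L² − r² sin²θ) = 0.078192 m.
v = −0.027·165.3·0.86427·[1 + 0.027·0.50302/0.078192] = -4.5279 m/s.
|v| = 4.5279 m/s = 4527.9 mm/s.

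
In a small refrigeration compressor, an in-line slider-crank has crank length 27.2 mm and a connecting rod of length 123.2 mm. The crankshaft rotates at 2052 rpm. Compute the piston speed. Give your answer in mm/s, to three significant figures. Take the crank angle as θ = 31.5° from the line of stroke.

3630

ω = 2π·2052/60 = 214.9 rad/s
For an in-line slider-crank, x = r cosθ + √(L² − r² sin²θ), so v = −rω sinθ·[1 + r cosθ/√(L² − r² sin²θ)].
With r = 0.0272 m, L = 0.1232 m, θ = 31.5°: √(L² − r² sin²θ) = 0.12238 m.
v = −0.0272·214.9·0.52250·[1 + 0.0272·0.85264/0.12238] = -3.6327 m/s.
|v| = 3.6327 m/s = 3632.7 mm/s.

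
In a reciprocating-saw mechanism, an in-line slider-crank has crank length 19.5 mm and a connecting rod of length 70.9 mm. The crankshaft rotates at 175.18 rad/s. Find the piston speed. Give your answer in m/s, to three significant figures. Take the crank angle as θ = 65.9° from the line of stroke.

ω = 175.2 rad/s
For an in-line slider-crank, x = r cosθ + √(L² − r² sin²θ), so v = −rω sinθ·[1 + r cosθ/√(L² − r² sin²θ)].
With r = 0.0195 m, L = 0.0709 m, θ = 65.9°: √(L² − r² sin²θ) = 0.068629 m.
v = −0.0195·175.2·0.91283·[1 + 0.0195·0.40833/0.068629] = -3.48 m/s.
|v| = 3.48 m/s.

3.48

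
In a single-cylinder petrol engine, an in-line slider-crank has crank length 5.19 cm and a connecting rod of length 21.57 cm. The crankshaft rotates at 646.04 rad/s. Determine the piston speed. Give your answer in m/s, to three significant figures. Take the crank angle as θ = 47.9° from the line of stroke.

ω = 646 rad/s
For an in-line slider-crank, x = r cosθ + √(L² − r² sin²θ), so v = −rω sinθ·[1 + r cosθ/√(L² − r² sin²θ)].
With r = 0.0519 m, L = 0.2157 m, θ = 47.9°: √(L² − r² sin²θ) = 0.21223 m.
v = −0.0519·646·0.74198·[1 + 0.0519·0.67043/0.21223] = -28.957 m/s.
|v| = 28.957 m/s.

29.0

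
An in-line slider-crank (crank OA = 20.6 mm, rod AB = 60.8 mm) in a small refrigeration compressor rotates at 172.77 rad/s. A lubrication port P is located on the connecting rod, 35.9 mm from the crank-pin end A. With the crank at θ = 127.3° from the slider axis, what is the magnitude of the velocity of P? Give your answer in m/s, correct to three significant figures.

2.63

ω = 172.8 rad/s.  Crank-pin speed |V_A| = rω = 3.5591 m/s, perpendicular to OA.
Rod angle: sinφ = −(r/L) sinθ ⇒ φ = -15.636°; ω_rod = −rω cosθ/√(L²−r²sin²θ) = +36.836 rad/s.
V_P = V_A + ω_rod × AP, with AP = 0.0359 m along the rod.
Components: V_Px = −rω sinθ − a·ω_rod·sinφ = -2.4747 m/s;  V_Py = rω cosθ + a·ω_rod·cosφ = -0.88327 m/s.
|V_P| = √(V_Px² + V_Py²) = 2.6276 m/s.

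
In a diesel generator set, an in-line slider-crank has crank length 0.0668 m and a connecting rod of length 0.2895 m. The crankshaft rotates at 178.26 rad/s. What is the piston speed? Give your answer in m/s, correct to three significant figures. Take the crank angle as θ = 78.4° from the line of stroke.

12.2

ω = 178.3 rad/s
For an in-line slider-crank, x = r cosθ + √(L² − r² sin²θ), so v = −rω sinθ·[1 + r cosθ/√(L² − r² sin²θ)].
With r = 0.0668 m, L = 0.2895 m, θ = 78.4°: √(L² − r² sin²θ) = 0.28201 m.
v = −0.0668·178.3·0.97958·[1 + 0.0668·0.20108/0.28201] = -12.22 m/s.
|v| = 12.22 m/s.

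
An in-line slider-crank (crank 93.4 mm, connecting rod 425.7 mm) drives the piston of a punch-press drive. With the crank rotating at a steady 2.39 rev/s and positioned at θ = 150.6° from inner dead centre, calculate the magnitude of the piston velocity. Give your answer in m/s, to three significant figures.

0.556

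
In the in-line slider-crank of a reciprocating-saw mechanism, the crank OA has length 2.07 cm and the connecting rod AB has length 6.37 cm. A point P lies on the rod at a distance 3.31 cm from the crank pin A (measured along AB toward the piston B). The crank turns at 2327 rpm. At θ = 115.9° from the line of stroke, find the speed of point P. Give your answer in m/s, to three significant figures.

ω = 243.7 rad/s.  Crank-pin speed |V_A| = rω = 5.0442 m/s, perpendicular to OA.
Rod angle: sinφ = −(r/L) sinθ ⇒ φ = -16.997°; ω_rod = −rω cosθ/√(L²−r²sin²θ) = +36.169 rad/s.
V_P = V_A + ω_rod × AP, with AP = 0.0331 m along the rod.
Components: V_Px = −rω sinθ − a·ω_rod·sinφ = -4.1876 m/s;  V_Py = rω cosθ + a·ω_rod·cosφ = -1.0584 m/s.
|V_P| = √(V_Px² + V_Py²) = 4.3193 m/s.

4.32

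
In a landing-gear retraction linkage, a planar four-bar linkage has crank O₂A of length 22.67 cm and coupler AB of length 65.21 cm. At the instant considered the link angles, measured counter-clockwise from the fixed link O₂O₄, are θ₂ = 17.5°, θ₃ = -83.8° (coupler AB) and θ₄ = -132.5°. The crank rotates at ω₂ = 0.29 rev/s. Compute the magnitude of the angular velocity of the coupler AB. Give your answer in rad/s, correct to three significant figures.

ω₂ = 1.822 rad/s (from 0.29 rev/s).
Differentiating the loop-closure r₂e^{iθ₂}+r₃e^{iθ₃}=r₁+r₄e^{iθ₄} gives r₂ω₂e^{iθ₂}+r₃ω₃e^{iθ₃}=r₄ω₄e^{iθ₄}.
Eliminating the other unknown: ω₃ = r₂ω₂ sin(θ₄−θ₂) / [r₃ sin(θ₃−θ₄)].
Numerator sine = -0.50000; denominator sine = +0.75126.
Result = 0.2267·1.822·(-0.50000) / (0.6521·(+0.75126)) = -0.42159 rad/s; magnitude 0.42159 rad/s.

0.422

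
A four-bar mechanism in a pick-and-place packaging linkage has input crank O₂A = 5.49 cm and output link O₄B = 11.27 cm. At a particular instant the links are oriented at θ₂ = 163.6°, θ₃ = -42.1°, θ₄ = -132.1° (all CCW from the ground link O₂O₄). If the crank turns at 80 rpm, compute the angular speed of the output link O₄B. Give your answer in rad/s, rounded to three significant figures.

ω₂ = 8.378 rad/s (from 80 rpm).
Differentiating the loop-closure r₂e^{iθ₂}+r₃e^{iθ₃}=r₁+r₄e^{iθ₄} gives r₂ω₂e^{iθ₂}+r₃ω₃e^{iθ₃}=r₄ω₄e^{iθ₄}.
Eliminating the other unknown: ω₄ = r₂ω₂ sin(θ₂−θ₃) / [r₄ sin(θ₄−θ₃)].
Numerator sine = -0.43366; denominator sine = -1.00000.
Result = 0.0549·8.378·(-0.43366) / (0.1127·(-1.00000)) = +1.7698 rad/s; magnitude 1.7698 rad/s.

1.77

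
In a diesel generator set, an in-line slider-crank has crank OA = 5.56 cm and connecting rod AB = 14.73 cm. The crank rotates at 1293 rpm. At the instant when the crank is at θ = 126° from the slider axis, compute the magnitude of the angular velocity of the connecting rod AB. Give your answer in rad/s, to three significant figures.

31.5

ω = 135.4 rad/s (converted from 1293 rpm).
The rod makes angle φ with the slider axis where L sinφ = r sinθ; differentiating, L cosφ·φ̇ = r ω cosθ.
L cosφ = √(L² − r² sin²θ) = 0.14026 m.
|ω_rod| = r ω |cosθ| / √(L² − r² sin²θ) = 0.0556·135.4·0.58779/0.14026 = 31.548 rad/s.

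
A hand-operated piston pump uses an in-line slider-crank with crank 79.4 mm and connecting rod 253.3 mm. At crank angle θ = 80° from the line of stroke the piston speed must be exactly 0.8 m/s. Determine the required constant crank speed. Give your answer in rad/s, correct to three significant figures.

9.68

For an in-line slider-crank, |v_piston| = rω|sinθ|·[1 + r cosθ/√(L² − r² sin²θ)].
With r = 0.0794 m, L = 0.2533 m, θ = 80°: the bracketed kinematic factor |dx/dθ| = 0.082669 m.
ω = v/|dx/dθ| = 0.8/0.082669 = 9.6772 rad/s.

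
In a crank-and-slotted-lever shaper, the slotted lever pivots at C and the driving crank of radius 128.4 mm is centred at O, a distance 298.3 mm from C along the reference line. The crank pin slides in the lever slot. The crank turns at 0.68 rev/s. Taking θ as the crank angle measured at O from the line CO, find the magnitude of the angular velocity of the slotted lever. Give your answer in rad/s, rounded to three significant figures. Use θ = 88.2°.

0.701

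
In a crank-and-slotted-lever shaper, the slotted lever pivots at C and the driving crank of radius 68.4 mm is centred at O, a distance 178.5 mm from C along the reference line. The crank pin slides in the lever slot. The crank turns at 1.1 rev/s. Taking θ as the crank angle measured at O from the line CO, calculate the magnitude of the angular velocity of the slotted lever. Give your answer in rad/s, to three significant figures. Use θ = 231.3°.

ω = 6.912 rad/s (from 1.1 rev/s).
Crank pin A relative to C: A = (d + r cosθ, r sinθ); lever angle φ = atan2(r sinθ, d + r cosθ).
Differentiating tanφ: φ̇ = rω(d cosθ + r)/(d² + r² + 2dr cosθ).
d² + r² + 2dr cosθ = |CA|² = 0.0212731 m²;  d cosθ + r = -0.043206 m.
|ω_lever| = |0.0684·6.912·-0.043206| / 0.0212731 = 0.96015 rad/s.

0.960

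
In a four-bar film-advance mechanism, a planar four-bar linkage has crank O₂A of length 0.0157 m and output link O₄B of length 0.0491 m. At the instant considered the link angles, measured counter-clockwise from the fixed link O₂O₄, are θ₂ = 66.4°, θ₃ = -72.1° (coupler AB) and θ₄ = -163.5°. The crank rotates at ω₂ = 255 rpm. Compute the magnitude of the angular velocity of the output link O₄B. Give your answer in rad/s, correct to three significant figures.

5.66

ω₂ = 26.7 rad/s (from 255 rpm).
Differentiating the loop-closure r₂e^{iθ₂}+r₃e^{iθ₃}=r₁+r₄e^{iθ₄} gives r₂ω₂e^{iθ₂}+r₃ω₃e^{iθ₃}=r₄ω₄e^{iθ₄}.
Eliminating the other unknown: ω₄ = r₂ω₂ sin(θ₂−θ₃) / [r₄ sin(θ₄−θ₃)].
Numerator sine = +0.66262; denominator sine = -0.99970.
Result = 0.0157·26.7·(+0.66262) / (0.0491·(-0.99970)) = -5.6595 rad/s; magnitude 5.6595 rad/s.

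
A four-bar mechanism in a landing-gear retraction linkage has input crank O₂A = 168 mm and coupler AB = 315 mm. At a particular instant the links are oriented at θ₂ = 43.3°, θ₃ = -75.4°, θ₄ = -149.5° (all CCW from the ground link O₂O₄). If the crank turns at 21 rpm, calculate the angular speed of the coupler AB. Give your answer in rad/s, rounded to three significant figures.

ω₂ = 2.199 rad/s (from 21 rpm).
Differentiating the loop-closure r₂e^{iθ₂}+r₃e^{iθ₃}=r₁+r₄e^{iθ₄} gives r₂ω₂e^{iθ₂}+r₃ω₃e^{iθ₃}=r₄ω₄e^{iθ₄}.
Eliminating the other unknown: ω₃ = r₂ω₂ sin(θ₄−θ₂) / [r₃ sin(θ₃−θ₄)].
Numerator sine = +0.22155; denominator sine = +0.96174.
Result = 0.168·2.199·(+0.22155) / (0.315·(+0.96174)) = +0.27018 rad/s; magnitude 0.27018 rad/s.

0.270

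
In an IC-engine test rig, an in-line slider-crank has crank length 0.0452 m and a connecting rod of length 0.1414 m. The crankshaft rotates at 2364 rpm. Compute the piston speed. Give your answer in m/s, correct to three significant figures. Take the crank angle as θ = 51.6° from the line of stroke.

10.6

ω = 2π·2364/60 = 247.6 rad/s
For an in-line slider-crank, x = r cosθ + √(L² − r² sin²θ), so v = −rω sinθ·[1 + r cosθ/√(L² − r² sin²θ)].
With r = 0.0452 m, L = 0.1414 m, θ = 51.6°: √(L² − r² sin²θ) = 0.13689 m.
v = −0.0452·247.6·0.78369·[1 + 0.0452·0.62115/0.13689] = -10.568 m/s.
|v| = 10.568 m/s.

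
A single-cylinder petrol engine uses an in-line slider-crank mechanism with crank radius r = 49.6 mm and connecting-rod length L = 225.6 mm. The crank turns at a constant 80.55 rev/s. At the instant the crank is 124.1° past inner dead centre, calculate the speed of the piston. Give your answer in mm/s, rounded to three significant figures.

18200

ω = 2π·80.5 = 506.1 rad/s
For an in-line slider-crank, x = r cosθ + √(L² − r² sin²θ), so v = −rω sinθ·[1 + r cosθ/√(L² − r² sin²θ)].
With r = 0.0496 m, L = 0.2256 m, θ = 124.1°: √(L² − r² sin²θ) = 0.22183 m.
v = −0.0496·506.1·0.82806·[1 + 0.0496·-0.56064/0.22183] = -18.181 m/s.
|v| = 18.181 m/s = 18181 mm/s.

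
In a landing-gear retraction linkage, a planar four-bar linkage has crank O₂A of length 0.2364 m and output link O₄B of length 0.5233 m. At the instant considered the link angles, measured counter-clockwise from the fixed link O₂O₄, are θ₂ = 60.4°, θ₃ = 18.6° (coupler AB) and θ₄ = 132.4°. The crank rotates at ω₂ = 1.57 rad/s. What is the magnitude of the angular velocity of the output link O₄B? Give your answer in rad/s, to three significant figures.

ω₂ = 1.57 rad/s
Differentiating the loop-closure r₂e^{iθ₂}+r₃e^{iθ₃}=r₁+r₄e^{iθ₄} gives r₂ω₂e^{iθ₂}+r₃ω₃e^{iθ₃}=r₄ω₄e^{iθ₄}.
Eliminating the other unknown: ω₄ = r₂ω₂ sin(θ₂−θ₃) / [r₄ sin(θ₄−θ₃)].
Numerator sine = +0.66653; denominator sine = +0.91496.
Result = 0.2364·1.57·(+0.66653) / (0.5233·(+0.91496)) = +0.51667 rad/s; magnitude 0.51667 rad/s.

0.517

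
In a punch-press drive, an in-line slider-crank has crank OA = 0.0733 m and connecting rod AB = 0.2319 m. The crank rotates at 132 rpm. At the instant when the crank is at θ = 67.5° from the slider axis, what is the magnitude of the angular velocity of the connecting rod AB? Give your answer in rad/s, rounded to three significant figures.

ω = 13.82 rad/s (converted from 132 rpm).
The rod makes angle φ with the slider axis where L sinφ = r sinθ; differentiating, L cosφ·φ̇ = r ω cosθ.
L cosφ = √(L² − r² sin²θ) = 0.22179 m.
|ω_rod| = r ω |cosθ| / √(L² − r² sin²θ) = 0.0733·13.82·0.38268/0.22179 = 1.7482 rad/s.

1.75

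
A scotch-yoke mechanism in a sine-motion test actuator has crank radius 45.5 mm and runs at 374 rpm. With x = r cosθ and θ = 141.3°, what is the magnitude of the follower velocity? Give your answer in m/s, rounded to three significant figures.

ω = 39.17 rad/s (from 374 rpm).
x = r cosθ ⇒ ẋ = −rω sinθ.
|v| = rω|sinθ| = 0.0455·39.17·|sin 141.3°| = 1.1142 m/s.

1.11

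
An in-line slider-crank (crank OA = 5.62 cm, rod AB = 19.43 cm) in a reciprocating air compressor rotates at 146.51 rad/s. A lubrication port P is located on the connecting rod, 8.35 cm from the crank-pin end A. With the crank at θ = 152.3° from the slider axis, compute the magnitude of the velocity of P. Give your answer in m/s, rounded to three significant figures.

ω = 146.5 rad/s.  Crank-pin speed |V_A| = rω = 8.2339 m/s, perpendicular to OA.
Rod angle: sinφ = −(r/L) sinθ ⇒ φ = -7.727°; ω_rod = −rω cosθ/√(L²−r²sin²θ) = +37.864 rad/s.
V_P = V_A + ω_rod × AP, with AP = 0.0835 m along the rod.
Components: V_Px = −rω sinθ − a·ω_rod·sinφ = -3.4024 m/s;  V_Py = rω cosθ + a·ω_rod·cosφ = -4.1573 m/s.
|V_P| = √(V_Px² + V_Py²) = 5.372 m/s.

5.37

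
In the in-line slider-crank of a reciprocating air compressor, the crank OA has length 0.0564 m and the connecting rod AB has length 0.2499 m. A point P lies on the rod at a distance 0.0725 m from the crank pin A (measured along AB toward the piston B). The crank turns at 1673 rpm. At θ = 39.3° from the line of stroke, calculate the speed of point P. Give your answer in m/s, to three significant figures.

8.53

ω = 175.2 rad/s.  Crank-pin speed |V_A| = rω = 9.8811 m/s, perpendicular to OA.
Rod angle: sinφ = −(r/L) sinθ ⇒ φ = -8.218°; ω_rod = −rω cosθ/√(L²−r²sin²θ) = -30.915 rad/s.
V_P = V_A + ω_rod × AP, with AP = 0.0725 m along the rod.
Components: V_Px = −rω sinθ − a·ω_rod·sinφ = -6.5789 m/s;  V_Py = rω cosθ + a·ω_rod·cosφ = +5.428 m/s.
|V_P| = √(V_Px² + V_Py²) = 8.5291 m/s.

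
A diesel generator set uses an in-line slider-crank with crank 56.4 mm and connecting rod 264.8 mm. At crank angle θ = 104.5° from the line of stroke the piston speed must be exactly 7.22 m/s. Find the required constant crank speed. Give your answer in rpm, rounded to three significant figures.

1340

For an in-line slider-crank, |v_piston| = rω|sinθ|·[1 + r cosθ/√(L² − r² sin²θ)].
With r = 0.0564 m, L = 0.2648 m, θ = 104.5°: the bracketed kinematic factor |dx/dθ| = 0.051628 m.
ω = v/|dx/dθ| = 7.22/0.051628 = 139.85 rad/s.
N = 60ω/(2π) = 1335.4 rpm.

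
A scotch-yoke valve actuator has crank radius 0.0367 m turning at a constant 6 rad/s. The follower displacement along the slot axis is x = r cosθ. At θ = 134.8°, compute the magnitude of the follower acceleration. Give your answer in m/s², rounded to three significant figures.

0.931

ω = 6 rad/s
x = r cosθ ⇒ ẍ = −rω² cosθ (ω constant).
|a| = rω²|cosθ| = 0.0367·(6)²·|cos 134.8°| = 0.93096 m/s².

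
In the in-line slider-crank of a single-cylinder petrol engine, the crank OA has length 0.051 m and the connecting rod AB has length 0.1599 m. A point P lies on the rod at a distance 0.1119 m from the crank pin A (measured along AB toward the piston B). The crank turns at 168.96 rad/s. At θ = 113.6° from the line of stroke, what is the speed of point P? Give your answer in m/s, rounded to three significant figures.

ω = 169 rad/s.  Crank-pin speed |V_A| = rω = 8.617 m/s, perpendicular to OA.
Rod angle: sinφ = −(r/L) sinθ ⇒ φ = -16.994°; ω_rod = −rω cosθ/√(L²−r²sin²θ) = +22.56 rad/s.
V_P = V_A + ω_rod × AP, with AP = 0.1119 m along the rod.
Components: V_Px = −rω sinθ − a·ω_rod·sinφ = -7.1584 m/s;  V_Py = rω cosθ + a·ω_rod·cosφ = -1.0356 m/s.
|V_P| = √(V_Px² + V_Py²) = 7.233 m/s.

7.23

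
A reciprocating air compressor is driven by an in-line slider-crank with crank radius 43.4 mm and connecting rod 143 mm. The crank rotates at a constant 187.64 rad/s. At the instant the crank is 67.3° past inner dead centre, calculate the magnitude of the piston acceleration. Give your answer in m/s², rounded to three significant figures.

ω = 187.6 rad/s
x(θ) = r cosθ + √(L² − r² sin²θ); with ω constant, a = ω²·d²x/dθ².
d²x/dθ² = −r cosθ − r²(cos2θ)/√u − r⁴ sin²2θ/(4u^{3/2}),  u = L² − r² sin²θ = 0.0188459 m².
Substituting r = 0.0434 m, L = 0.143 m, θ = 67.3°: d²x/dθ² = -0.0072882 m.
a = ω²·d²x/dθ² = (187.6)²·(-0.0072882) = -256.61 m/s²;  |a| = 256.61 m/s².

257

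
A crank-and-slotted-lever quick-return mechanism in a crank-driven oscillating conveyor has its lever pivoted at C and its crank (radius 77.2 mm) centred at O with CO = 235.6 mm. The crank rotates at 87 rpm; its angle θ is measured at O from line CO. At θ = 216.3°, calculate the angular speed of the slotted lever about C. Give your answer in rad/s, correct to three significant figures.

2.46

ω = 9.111 rad/s (from 87 rpm).
Crank pin A relative to C: A = (d + r cosθ, r sinθ); lever angle φ = atan2(r sinθ, d + r cosθ).
Differentiating tanφ: φ̇ = rω(d cosθ + r)/(d² + r² + 2dr cosθ).
d² + r² + 2dr cosθ = |CA|² = 0.0321502 m²;  d cosθ + r = -0.11268 m.
|ω_lever| = |0.0772·9.111·-0.11268| / 0.0321502 = 2.465 rad/s.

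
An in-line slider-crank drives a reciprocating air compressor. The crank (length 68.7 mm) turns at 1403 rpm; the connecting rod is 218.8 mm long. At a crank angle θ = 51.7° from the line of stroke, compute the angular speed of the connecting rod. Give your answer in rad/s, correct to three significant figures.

ω = 146.9 rad/s (converted from 1403 rpm).
The rod makes angle φ with the slider axis where L sinφ = r sinθ; differentiating, L cosφ·φ̇ = r ω cosθ.
L cosφ = √(L² − r² sin²θ) = 0.21205 m.
|ω_rod| = r ω |cosθ| / √(L² − r² sin²θ) = 0.0687·146.9·0.61978/0.21205 = 29.501 rad/s.

29.5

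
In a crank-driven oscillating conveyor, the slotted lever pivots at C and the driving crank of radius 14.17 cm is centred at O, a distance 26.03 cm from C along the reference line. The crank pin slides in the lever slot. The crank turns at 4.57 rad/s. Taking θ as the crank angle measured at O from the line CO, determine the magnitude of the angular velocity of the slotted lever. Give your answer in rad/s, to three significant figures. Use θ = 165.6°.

4.36

ω = 4.57 rad/s
Crank pin A relative to C: A = (d + r cosθ, r sinθ); lever angle φ = atan2(r sinθ, d + r cosθ).
Differentiating tanφ: φ̇ = rω(d cosθ + r)/(d² + r² + 2dr cosθ).
d² + r² + 2dr cosθ = |CA|² = 0.0163835 m²;  d cosθ + r = -0.11042 m.
|ω_lever| = |0.1417·4.57·-0.11042| / 0.0163835 = 4.3645 rad/s.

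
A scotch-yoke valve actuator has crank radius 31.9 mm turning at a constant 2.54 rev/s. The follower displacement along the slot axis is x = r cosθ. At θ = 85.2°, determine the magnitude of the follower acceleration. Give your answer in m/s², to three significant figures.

ω = 15.96 rad/s (from 2.54 rev/s).
x = r cosθ ⇒ ẍ = −rω² cosθ (ω constant).
|a| = rω²|cosθ| = 0.0319·(15.96)²·|cos 85.2°| = 0.67987 m/s².

0.680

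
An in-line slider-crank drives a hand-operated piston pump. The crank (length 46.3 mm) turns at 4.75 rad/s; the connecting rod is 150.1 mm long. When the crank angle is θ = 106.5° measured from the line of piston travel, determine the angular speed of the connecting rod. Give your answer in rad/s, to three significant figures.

0.436

ω = 4.75 rad/s
The rod makes angle φ with the slider axis where L sinφ = r sinθ; differentiating, L cosφ·φ̇ = r ω cosθ.
L cosφ = √(L² − r² sin²θ) = 0.14338 m.
|ω_rod| = r ω |cosθ| / √(L² − r² sin²θ) = 0.0463·4.75·0.28402/0.14338 = 0.43563 rad/s.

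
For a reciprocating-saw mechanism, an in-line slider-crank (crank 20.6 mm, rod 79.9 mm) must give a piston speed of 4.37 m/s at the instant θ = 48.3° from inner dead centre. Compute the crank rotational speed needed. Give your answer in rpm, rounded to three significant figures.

2310

For an in-line slider-crank, |v_piston| = rω|sinθ|·[1 + r cosθ/√(L² − r² sin²θ)].
With r = 0.0206 m, L = 0.0799 m, θ = 48.3°: the bracketed kinematic factor |dx/dθ| = 0.018069 m.
ω = v/|dx/dθ| = 4.37/0.018069 = 241.85 rad/s.
N = 60ω/(2π) = 2309.5 rpm.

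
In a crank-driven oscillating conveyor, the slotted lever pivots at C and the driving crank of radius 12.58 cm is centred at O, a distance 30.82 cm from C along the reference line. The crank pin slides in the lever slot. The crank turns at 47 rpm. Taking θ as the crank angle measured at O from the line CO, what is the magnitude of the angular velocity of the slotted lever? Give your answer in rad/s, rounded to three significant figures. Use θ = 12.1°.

1.42

ω = 4.922 rad/s (from 47 rpm).
Crank pin A relative to C: A = (d + r cosθ, r sinθ); lever angle φ = atan2(r sinθ, d + r cosθ).
Differentiating tanφ: φ̇ = rω(d cosθ + r)/(d² + r² + 2dr cosθ).
d² + r² + 2dr cosθ = |CA|² = 0.186633 m²;  d cosθ + r = +0.42715 m.
|ω_lever| = |0.1258·4.922·+0.42715| / 0.186633 = 1.4171 rad/s.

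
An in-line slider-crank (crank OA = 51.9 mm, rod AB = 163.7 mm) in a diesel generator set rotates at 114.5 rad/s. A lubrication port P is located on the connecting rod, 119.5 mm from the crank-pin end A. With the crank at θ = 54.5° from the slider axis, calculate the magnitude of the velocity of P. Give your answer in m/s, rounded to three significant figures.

5.59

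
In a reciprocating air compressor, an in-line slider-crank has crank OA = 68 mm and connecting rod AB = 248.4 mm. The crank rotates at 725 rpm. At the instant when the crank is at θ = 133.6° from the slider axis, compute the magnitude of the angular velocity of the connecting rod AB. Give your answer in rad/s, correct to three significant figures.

ω = 75.92 rad/s (converted from 725 rpm).
The rod makes angle φ with the slider axis where L sinφ = r sinθ; differentiating, L cosφ·φ̇ = r ω cosθ.
L cosφ = √(L² − r² sin²θ) = 0.24347 m.
|ω_rod| = r ω |cosθ| / √(L² − r² sin²θ) = 0.068·75.92·0.68962/0.24347 = 14.623 rad/s.

14.6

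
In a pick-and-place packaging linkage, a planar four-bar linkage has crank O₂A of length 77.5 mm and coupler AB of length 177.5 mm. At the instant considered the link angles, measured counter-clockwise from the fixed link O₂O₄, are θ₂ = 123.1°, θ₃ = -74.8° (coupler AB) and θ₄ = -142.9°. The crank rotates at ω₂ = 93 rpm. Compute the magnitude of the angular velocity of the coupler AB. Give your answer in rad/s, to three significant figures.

4.57

ω₂ = 9.739 rad/s (from 93 rpm).
Differentiating the loop-closure r₂e^{iθ₂}+r₃e^{iθ₃}=r₁+r₄e^{iθ₄} gives r₂ω₂e^{iθ₂}+r₃ω₃e^{iθ₃}=r₄ω₄e^{iθ₄}.
Eliminating the other unknown: ω₃ = r₂ω₂ sin(θ₄−θ₂) / [r₃ sin(θ₃−θ₄)].
Numerator sine = +0.99756; denominator sine = +0.92784.
Result = 0.0775·9.739·(+0.99756) / (0.1775·(+0.92784)) = +4.5718 rad/s; magnitude 4.5718 rad/s.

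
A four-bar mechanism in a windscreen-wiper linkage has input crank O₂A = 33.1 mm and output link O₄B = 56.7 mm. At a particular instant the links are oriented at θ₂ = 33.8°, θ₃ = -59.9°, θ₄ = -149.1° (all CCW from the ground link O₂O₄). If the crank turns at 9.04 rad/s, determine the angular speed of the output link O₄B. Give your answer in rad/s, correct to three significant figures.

ω₂ = 9.04 rad/s
Differentiating the loop-closure r₂e^{iθ₂}+r₃e^{iθ₃}=r₁+r₄e^{iθ₄} gives r₂ω₂e^{iθ₂}+r₃ω₃e^{iθ₃}=r₄ω₄e^{iθ₄}.
Eliminating the other unknown: ω₄ = r₂ω₂ sin(θ₂−θ₃) / [r₄ sin(θ₄−θ₃)].
Numerator sine = +0.99792; denominator sine = -0.99990.
Result = 0.0331·9.04·(+0.99792) / (0.0567·(-0.99990)) = -5.2668 rad/s; magnitude 5.2668 rad/s.

5.27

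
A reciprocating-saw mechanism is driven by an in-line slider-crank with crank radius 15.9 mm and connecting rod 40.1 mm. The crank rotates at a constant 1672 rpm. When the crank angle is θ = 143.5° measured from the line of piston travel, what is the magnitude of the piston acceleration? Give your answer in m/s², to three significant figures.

326

ω = 2π·1672/60 = 175.1 rad/s
x(θ) = r cosθ + √(L² − r² sin²θ); with ω constant, a = ω²·d²x/dθ².
d²x/dθ² = −r cosθ − r²(cos2θ)/√u − r⁴ sin²2θ/(4u^{3/2}),  u = L² − r² sin²θ = 0.00151856 m².
Substituting r = 0.0159 m, L = 0.0401 m, θ = 143.5°: d²x/dθ² = +0.010638 m.
a = ω²·d²x/dθ² = (175.1)²·(+0.010638) = +326.12 m/s²;  |a| = 326.12 m/s².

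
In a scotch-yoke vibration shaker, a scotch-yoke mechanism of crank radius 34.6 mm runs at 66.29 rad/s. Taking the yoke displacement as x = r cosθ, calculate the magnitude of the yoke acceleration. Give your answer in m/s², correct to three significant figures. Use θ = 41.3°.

114

ω = 66.29 rad/s
x = r cosθ ⇒ ẍ = −rω² cosθ (ω constant).
|a| = rω²|cosθ| = 0.0346·(66.29)²·|cos 41.3°| = 114.23 m/s².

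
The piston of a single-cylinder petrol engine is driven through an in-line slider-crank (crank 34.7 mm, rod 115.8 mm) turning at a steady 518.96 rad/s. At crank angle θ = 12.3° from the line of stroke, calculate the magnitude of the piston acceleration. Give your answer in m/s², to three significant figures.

ω = 519 rad/s
x(θ) = r cosθ + √(L² − r² sin²θ); with ω constant, a = ω²·d²x/dθ².
d²x/dθ² = −r cosθ − r²(cos2θ)/√u − r⁴ sin²2θ/(4u^{3/2}),  u = L² − r² sin²θ = 0.013355 m².
Substituting r = 0.0347 m, L = 0.1158 m, θ = 12.3°: d²x/dθ² = -0.043418 m.
a = ω²·d²x/dθ² = (519)²·(-0.043418) = -11693 m/s²;  |a| = 11693 m/s².

11700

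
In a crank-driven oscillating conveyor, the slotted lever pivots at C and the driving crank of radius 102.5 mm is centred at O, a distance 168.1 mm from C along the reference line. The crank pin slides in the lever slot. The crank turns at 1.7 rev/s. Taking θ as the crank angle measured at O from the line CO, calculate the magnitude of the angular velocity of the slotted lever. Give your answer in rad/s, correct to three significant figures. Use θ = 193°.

ω = 10.68 rad/s (from 1.7 rev/s).
Crank pin A relative to C: A = (d + r cosθ, r sinθ); lever angle φ = atan2(r sinθ, d + r cosθ).
Differentiating tanφ: φ̇ = rω(d cosθ + r)/(d² + r² + 2dr cosθ).
d² + r² + 2dr cosθ = |CA|² = 0.00518658 m²;  d cosθ + r = -0.061292 m.
|ω_lever| = |0.1025·10.68·-0.061292| / 0.00518658 = 12.938 rad/s.

12.9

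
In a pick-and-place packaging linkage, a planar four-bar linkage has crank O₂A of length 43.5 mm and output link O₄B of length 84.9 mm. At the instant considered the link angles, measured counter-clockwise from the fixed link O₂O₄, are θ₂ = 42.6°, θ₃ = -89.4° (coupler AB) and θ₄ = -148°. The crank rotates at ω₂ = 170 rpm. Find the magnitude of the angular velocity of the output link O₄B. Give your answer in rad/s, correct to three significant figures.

7.94

ω₂ = 17.8 rad/s (from 170 rpm).
Differentiating the loop-closure r₂e^{iθ₂}+r₃e^{iθ₃}=r₁+r₄e^{iθ₄} gives r₂ω₂e^{iθ₂}+r₃ω₃e^{iθ₃}=r₄ω₄e^{iθ₄}.
Eliminating the other unknown: ω₄ = r₂ω₂ sin(θ₂−θ₃) / [r₄ sin(θ₄−θ₃)].
Numerator sine = +0.74314; denominator sine = -0.85355.
Result = 0.0435·17.8·(+0.74314) / (0.0849·(-0.85355)) = -7.9415 rad/s; magnitude 7.9415 rad/s.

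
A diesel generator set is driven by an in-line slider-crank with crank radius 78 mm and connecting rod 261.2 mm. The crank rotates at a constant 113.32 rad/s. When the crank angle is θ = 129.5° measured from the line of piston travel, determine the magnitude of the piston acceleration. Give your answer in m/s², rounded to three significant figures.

689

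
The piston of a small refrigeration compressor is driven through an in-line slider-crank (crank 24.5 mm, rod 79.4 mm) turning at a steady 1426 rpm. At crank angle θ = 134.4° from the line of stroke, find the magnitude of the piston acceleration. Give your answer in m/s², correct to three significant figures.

382

ω = 2π·1426/60 = 149.3 rad/s
x(θ) = r cosθ + √(L² − r² sin²θ); with ω constant, a = ω²·d²x/dθ².
d²x/dθ² = −r cosθ − r²(cos2θ)/√u − r⁴ sin²2θ/(4u^{3/2}),  u = L² − r² sin²θ = 0.00599795 m².
Substituting r = 0.0245 m, L = 0.0794 m, θ = 134.4°: d²x/dθ² = +0.01711 m.
a = ω²·d²x/dθ² = (149.3)²·(+0.01711) = +381.55 m/s²;  |a| = 381.55 m/s².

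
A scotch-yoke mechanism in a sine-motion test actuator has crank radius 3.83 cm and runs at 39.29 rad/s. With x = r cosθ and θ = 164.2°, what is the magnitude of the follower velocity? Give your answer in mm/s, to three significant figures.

410

ω = 39.29 rad/s
x = r cosθ ⇒ ẋ = −rω sinθ.
|v| = rω|sinθ| = 0.0383·39.29·|sin 164.2°| = 0.40973 m/s = 409.73 mm/s.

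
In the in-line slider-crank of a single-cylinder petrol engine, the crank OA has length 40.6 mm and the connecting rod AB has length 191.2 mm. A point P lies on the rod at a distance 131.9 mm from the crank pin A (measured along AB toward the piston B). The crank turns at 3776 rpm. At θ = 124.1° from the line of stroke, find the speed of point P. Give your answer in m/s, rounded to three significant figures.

ω = 395.4 rad/s.  Crank-pin speed |V_A| = rω = 16.054 m/s, perpendicular to OA.
Rod angle: sinφ = −(r/L) sinθ ⇒ φ = -10.127°; ω_rod = −rω cosθ/√(L²−r²sin²θ) = +47.819 rad/s.
V_P = V_A + ω_rod × AP, with AP = 0.1319 m along the rod.
Components: V_Px = −rω sinθ − a·ω_rod·sinφ = -12.185 m/s;  V_Py = rω cosθ + a·ω_rod·cosφ = -2.7915 m/s.
|V_P| = √(V_Px² + V_Py²) = 12.5 m/s.

12.5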